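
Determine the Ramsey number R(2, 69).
R(2, 69) = 69

R(2, k) = k for all k ≥ 2: in a 2-colouring of K_k, either some edge is red (a red K_2) or all edges are blue (a blue K_k). And K_{68} coloured all-blue has no blue K_69, so R(2, 69) > 68. Hence R(2, 69) = 69.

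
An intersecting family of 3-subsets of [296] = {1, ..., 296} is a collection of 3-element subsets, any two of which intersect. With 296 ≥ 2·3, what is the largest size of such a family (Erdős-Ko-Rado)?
max |F| = C(295, 2) = 43365

Erdős-Ko-Rado (1961): when n ≥ 2k, max |F| = C(n−1, k−1). The bound is attained by the star {A : i ∈ A} for any fixed i ∈ [n]. Here C(296−1, 3−1) = C(295, 2) = 43365.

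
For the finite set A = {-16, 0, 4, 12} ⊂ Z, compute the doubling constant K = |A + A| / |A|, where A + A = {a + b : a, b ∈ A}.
K = |A + A| / |A| = 10/4 = 5/2

Enumerate A + A = {a + b : a, b ∈ A}. With |A| = 4, there are |A|^2 = 16 ordered sum pairs; collecting distinct values, A + A = {-32, -16, -12, -4, 0, 4, 8, 12, 16, 24}, so |A + A| = 10. Thus K = 10/4 = 5/2. For comparison, the minimum possible |A + A| over all 4-element sets is 2·4 − 1 = 7 (so min K = 7/4), attained only by arithmetic progressions.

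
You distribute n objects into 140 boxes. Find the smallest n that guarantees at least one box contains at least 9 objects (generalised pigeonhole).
n = (9 − 1)·140 + 1 = 1121

By the generalised pigeonhole principle, to guarantee some box contains ≥ r objects we need more than (r − 1) · k objects total. Threshold: n = (r − 1) · k + 1. With r = 9 and k = 140: n = 8 · 140 + 1 = 1120 + 1 = 1121. For n = 1120 = 8 · 140, we can put exactly 8 objects in every box, avoiding 9 in any single one — so 1121 is tight.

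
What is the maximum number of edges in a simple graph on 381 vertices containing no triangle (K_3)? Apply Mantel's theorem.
ex(381, K_3) = ⌊381^2/4⌋ = 36290

Mantel (1907): a triangle-free graph on n vertices has at most ⌊n^2/4⌋ edges, with equality for the complete bipartite graph K_{⌊n/2⌋, ⌈n/2⌉}. For n = 381: ⌊381^2/4⌋ = ⌊145161/4⌋ = 36290. The extremal graph is K_{190, 191}, which has 190·191 = 36290 edges.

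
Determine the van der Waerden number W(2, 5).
W(2, 5) = 178

This is a classical value, W(2, 5) = 178, established by combining an explicit 2-colouring of {1, ..., 177} with no monochromatic 5-AP (giving the lower bound W(2, 5) > 177) and a finite case analysis / exhaustive computer search showing every 2-colouring of {1, ..., 178} has such an AP.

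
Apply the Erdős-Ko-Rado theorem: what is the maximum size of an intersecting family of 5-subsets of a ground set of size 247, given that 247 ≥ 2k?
max |F| = C(246, 4) = 148897035

The Erdős-Ko-Rado theorem states: for n ≥ 2k, an intersecting family of k-subsets of an n-element set has size at most C(n − 1, k − 1), with equality for 'star' families {A ⊆ [n] : |A| = k, i ∈ A} (fix an element i). For n = 247, k = 5: C(246, 4) = 148897035.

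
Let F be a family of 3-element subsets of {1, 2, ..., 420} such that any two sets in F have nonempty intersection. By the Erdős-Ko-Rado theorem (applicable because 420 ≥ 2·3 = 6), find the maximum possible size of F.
max |F| = C(419, 2) = 87571

The Erdős-Ko-Rado theorem states: for n ≥ 2k, an intersecting family of k-subsets of an n-element set has size at most C(n − 1, k − 1), with equality for 'star' families {A ⊆ [n] : |A| = k, i ∈ A} (fix an element i). For n = 420, k = 3: C(419, 2) = 87571.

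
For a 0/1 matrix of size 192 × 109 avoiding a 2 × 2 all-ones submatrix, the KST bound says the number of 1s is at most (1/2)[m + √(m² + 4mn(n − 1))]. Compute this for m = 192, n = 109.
z(192, 109; 2, 2) ≤ (1/2)[192 + √(192² + 4·192·109·108)] = (1/2)[192 + √9077760] = 1602.4661

Kővári–Sós–Turán: let r_1, ..., r_192 be the row sums and z = Σ r_i the total number of 1s. Each pair of columns can share at most one row with both entries 1 (else a 2×2 all-ones block appears), so Σ_i C(r_i, 2) ≤ C(109, 2) = 5886. By convexity Σ_i C(r_i, 2) ≥ 192·C(z/192, 2) = z(z − 192)/(2·192), giving z² − 192z − 192·109·108 ≤ 0 and hence z ≤ (1/2)[192 + √(36864 + 4·2260224)] = (1/2)[192 + √9077760] ≈ (1/2)(192 + 3012.9321) = 1602.4661.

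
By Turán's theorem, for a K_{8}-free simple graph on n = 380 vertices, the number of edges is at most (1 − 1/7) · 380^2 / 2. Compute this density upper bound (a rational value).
Turán density bound = (6/7) · 380^2/2 = 433200/7 ≈ 61885.7143

Turán's theorem: ex(n, K_{r+1}) is achieved by the complete r-partite Turán graph T(n, r) with parts as balanced as possible, and is at most (1 − 1/r) · n^2/2. For r = 7, n = 380: the density bound is (6/7) · 144400/2 = 433200/7 ≈ 61885.7143. The integer-valued extremum is e(T(380, 7)) = 61885, which is strictly less than the density bound 433200/7 since 7 ∤ 380 (the parts of T(380, 7) cannot all be equal).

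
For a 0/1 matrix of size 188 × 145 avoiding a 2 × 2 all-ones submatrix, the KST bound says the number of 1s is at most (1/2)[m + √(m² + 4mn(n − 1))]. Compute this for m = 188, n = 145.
z(188, 145; 2, 2) ≤ (1/2)[188 + √(188² + 4·188·145·144)] = (1/2)[188 + √15737104] = 2077.5009

Kővári–Sós–Turán: let r_1, ..., r_188 be the row sums and z = Σ r_i the total number of 1s. Each pair of columns can share at most one row with both entries 1 (else a 2×2 all-ones block appears), so Σ_i C(r_i, 2) ≤ C(145, 2) = 10440. By convexity Σ_i C(r_i, 2) ≥ 188·C(z/188, 2) = z(z − 188)/(2·188), giving z² − 188z − 188·145·144 ≤ 0 and hence z ≤ (1/2)[188 + √(35344 + 4·3925440)] = (1/2)[188 + √15737104] ≈ (1/2)(188 + 3967.0019) = 2077.5009.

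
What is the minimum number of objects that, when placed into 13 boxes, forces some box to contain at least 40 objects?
n = (40 − 1)·13 + 1 = 508

By the generalised pigeonhole principle, to guarantee some box contains ≥ r objects we need more than (r − 1) · k objects total. Threshold: n = (r − 1) · k + 1. With r = 40 and k = 13: n = 39 · 13 + 1 = 507 + 1 = 508. For n = 507 = 39 · 13, we can put exactly 39 objects in every box, avoiding 40 in any single one — so 508 is tight.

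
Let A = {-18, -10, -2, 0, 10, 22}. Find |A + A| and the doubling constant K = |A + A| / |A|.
K = |A + A| / |A| = 18/6 = 3

Enumerate A + A = {a + b : a, b ∈ A}. With |A| = 6, there are |A|^2 = 36 ordered sum pairs; collecting distinct values, A + A = {-36, -28, -20, -18, -12, -10, -8, -4, -2, 0, 4, 8, 10, 12, 20, 22, 32, 44}, so |A + A| = 18. Thus K = 18/6 = 3. For comparison, the minimum possible |A + A| over all 6-element sets is 2·6 − 1 = 11 (so min K = 11/6), attained only by arithmetic progressions.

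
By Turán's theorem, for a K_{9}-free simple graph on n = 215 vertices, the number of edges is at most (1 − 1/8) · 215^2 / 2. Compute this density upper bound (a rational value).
Turán density bound = (7/8) · 215^2/2 = 323575/16 ≈ 20223.4375

Turán's theorem: ex(n, K_{r+1}) is achieved by the complete r-partite Turán graph T(n, r) with parts as balanced as possible, and is at most (1 − 1/r) · n^2/2. For r = 8, n = 215: the density bound is (7/8) · 46225/2 = 323575/16 ≈ 20223.4375. The integer-valued extremum is e(T(215, 8)) = 20223, which is strictly less than the density bound 323575/16 since 8 ∤ 215 (the parts of T(215, 8) cannot all be equal).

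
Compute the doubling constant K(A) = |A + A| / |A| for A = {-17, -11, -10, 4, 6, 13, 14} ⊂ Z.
K = |A + A| / |A| = 26/7

Enumerate A + A = {a + b : a, b ∈ A}. With |A| = 7, there are |A|^2 = 49 ordered sum pairs; collecting distinct values, A + A = {-34, -28, -27, -22, -21, -20, -13, -11, -7, -6, -5, -4, -3, 2, 3, 4, 8, 10, 12, 17, 18, 19, 20, 26, 27, 28}, so |A + A| = 26. Thus K = 26/7. For comparison, the minimum possible |A + A| over all 7-element sets is 2·7 − 1 = 13 (so min K = 13/7), attained only by arithmetic progressions.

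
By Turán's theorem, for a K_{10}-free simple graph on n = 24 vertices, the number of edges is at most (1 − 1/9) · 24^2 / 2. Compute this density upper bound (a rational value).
Turán density bound = (8/9) · 24^2/2 = 256

Turán's theorem: ex(n, K_{r+1}) is achieved by the complete r-partite Turán graph T(n, r) with parts as balanced as possible, and is at most (1 − 1/r) · n^2/2. For r = 9, n = 24: the density bound is (8/9) · 576/2 = 256. The integer-valued extremum is e(T(24, 9)) = 255, which is strictly less than the density bound 256 since 9 ∤ 24 (the parts of T(24, 9) cannot all be equal).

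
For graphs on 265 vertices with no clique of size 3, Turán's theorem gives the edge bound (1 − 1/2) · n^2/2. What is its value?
Turán density bound = (1/2) · 265^2/2 = 70225/4 ≈ 17556.25

Turán's theorem: ex(n, K_{r+1}) is achieved by the complete r-partite Turán graph T(n, r) with parts as balanced as possible, and is at most (1 − 1/r) · n^2/2. For r = 2, n = 265: the density bound is (1/2) · 70225/2 = 70225/4 ≈ 17556.25. The integer-valued extremum is e(T(265, 2)) = 17556, which is strictly less than the density bound 70225/4 since 2 ∤ 265 (the parts of T(265, 2) cannot all be equal).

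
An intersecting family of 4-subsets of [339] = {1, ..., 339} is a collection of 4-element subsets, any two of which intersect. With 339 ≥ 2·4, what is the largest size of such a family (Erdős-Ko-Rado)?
max |F| = C(338, 3) = 6378736

The Erdős-Ko-Rado theorem states: for n ≥ 2k, an intersecting family of k-subsets of an n-element set has size at most C(n − 1, k − 1), with equality for 'star' families {A ⊆ [n] : |A| = k, i ∈ A} (fix an element i). For n = 339, k = 4: C(338, 3) = 6378736.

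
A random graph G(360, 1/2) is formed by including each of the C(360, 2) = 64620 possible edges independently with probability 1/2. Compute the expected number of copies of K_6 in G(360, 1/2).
E[# K_6] = C(360, 6) · (1/2)^C(6, 2) = 2899305949260 / 2^15 = 724826487315/8192 ≈ 88479795.814819

For each 6-subset S of vertices (there are C(360, 6) = 2899305949260 such S), let X_S = 1 if S induces a K_6 (all C(6, 2) = 15 edges present). Then P(X_S = 1) = (1/2)^15 = 1/32768. By linearity of expectation, E[# K_6] = C(360, 6) · (1/2)^15 = 2899305949260 / 32768 = 724826487315/8192 ≈ 88479795.814819.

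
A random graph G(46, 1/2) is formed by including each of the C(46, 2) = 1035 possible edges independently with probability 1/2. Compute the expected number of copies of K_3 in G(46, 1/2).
E[# K_3] = C(46, 3) · (1/2)^C(3, 2) = 15180 / 2^3 = 3795/2 = 1897.5

For each 3-subset S of vertices (there are C(46, 3) = 15180 such S), let X_S = 1 if S induces a K_3 (all C(3, 2) = 3 edges present). Then P(X_S = 1) = (1/2)^3 = 1/8. By linearity of expectation, E[# K_3] = C(46, 3) · (1/2)^3 = 15180 / 8 = 3795/2 = 1897.5.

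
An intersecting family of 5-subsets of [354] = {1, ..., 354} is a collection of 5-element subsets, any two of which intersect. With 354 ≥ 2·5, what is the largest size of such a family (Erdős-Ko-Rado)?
max |F| = C(353, 4) = 636035400

The Erdős-Ko-Rado theorem states: for n ≥ 2k, an intersecting family of k-subsets of an n-element set has size at most C(n − 1, k − 1), with equality for 'star' families {A ⊆ [n] : |A| = k, i ∈ A} (fix an element i). For n = 354, k = 5: C(353, 4) = 636035400.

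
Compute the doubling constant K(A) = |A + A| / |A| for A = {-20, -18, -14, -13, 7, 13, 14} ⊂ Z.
K = |A + A| / |A| = 25/7

Enumerate A + A = {a + b : a, b ∈ A}. With |A| = 7, there are |A|^2 = 49 ordered sum pairs; collecting distinct values, A + A = {-40, -38, -36, -34, -33, -32, -31, -28, -27, -26, -13, -11, -7, -6, -5, -4, -1, 0, 1, 14, 20, 21, 26, 27, 28}, so |A + A| = 25. Thus K = 25/7. For comparison, the minimum possible |A + A| over all 7-element sets is 2·7 − 1 = 13 (so min K = 13/7), attained only by arithmetic progressions.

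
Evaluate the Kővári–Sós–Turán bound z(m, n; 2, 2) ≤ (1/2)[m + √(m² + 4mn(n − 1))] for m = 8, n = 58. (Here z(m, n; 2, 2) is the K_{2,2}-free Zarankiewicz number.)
z(8, 58; 2, 2) ≤ (1/2)[8 + √(8² + 4·8·58·57)] = (1/2)[8 + √105856] = 166.6776

Kővári–Sós–Turán: let r_1, ..., r_8 be the row sums and z = Σ r_i the total number of 1s. Each pair of columns can share at most one row with both entries 1 (else a 2×2 all-ones block appears), so Σ_i C(r_i, 2) ≤ C(58, 2) = 1653. By convexity Σ_i C(r_i, 2) ≥ 8·C(z/8, 2) = z(z − 8)/(2·8), giving z² − 8z − 8·58·57 ≤ 0 and hence z ≤ (1/2)[8 + √(64 + 4·26448)] = (1/2)[8 + √105856] ≈ (1/2)(8 + 325.3552) = 166.6776.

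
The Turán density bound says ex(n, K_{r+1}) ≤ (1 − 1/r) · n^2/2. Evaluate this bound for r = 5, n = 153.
Turán density bound = (4/5) · 153^2/2 = 46818/5 ≈ 9363.6

Turán's theorem: ex(n, K_{r+1}) is achieved by the complete r-partite Turán graph T(n, r) with parts as balanced as possible, and is at most (1 − 1/r) · n^2/2. For r = 5, n = 153: the density bound is (4/5) · 23409/2 = 46818/5 ≈ 9363.6. The integer-valued extremum is e(T(153, 5)) = 9363, which is strictly less than the density bound 46818/5 since 5 ∤ 153 (the parts of T(153, 5) cannot all be equal).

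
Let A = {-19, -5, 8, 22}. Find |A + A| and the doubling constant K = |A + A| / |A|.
K = |A + A| / |A| = 9/4

Enumerate A + A = {a + b : a, b ∈ A}. With |A| = 4, there are |A|^2 = 16 ordered sum pairs; collecting distinct values, A + A = {-38, -24, -11, -10, 3, 16, 17, 30, 44}, so |A + A| = 9. Thus K = 9/4. For comparison, the minimum possible |A + A| over all 4-element sets is 2·4 − 1 = 7 (so min K = 7/4), attained only by arithmetic progressions.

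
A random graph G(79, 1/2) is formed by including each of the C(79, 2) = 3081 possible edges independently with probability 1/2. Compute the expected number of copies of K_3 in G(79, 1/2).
E[# K_3] = C(79, 3) · (1/2)^C(3, 2) = 79079 / 2^3 = 9884.875

For each 3-subset S of vertices (there are C(79, 3) = 79079 such S), let X_S = 1 if S induces a K_3 (all C(3, 2) = 3 edges present). Then P(X_S = 1) = (1/2)^3 = 1/8. By linearity of expectation, E[# K_3] = C(79, 3) · (1/2)^3 = 79079 / 8 = 9884.875.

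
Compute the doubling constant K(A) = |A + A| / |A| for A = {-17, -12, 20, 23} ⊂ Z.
K = |A + A| / |A| = 10/4 = 5/2

Enumerate A + A = {a + b : a, b ∈ A}. With |A| = 4, there are |A|^2 = 16 ordered sum pairs; collecting distinct values, A + A = {-34, -29, -24, 3, 6, 8, 11, 40, 43, 46}, so |A + A| = 10. Thus K = 10/4 = 5/2. For comparison, the minimum possible |A + A| over all 4-element sets is 2·4 − 1 = 7 (so min K = 7/4), attained only by arithmetic progressions.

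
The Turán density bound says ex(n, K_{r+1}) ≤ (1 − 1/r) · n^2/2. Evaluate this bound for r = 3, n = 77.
Turán density bound = (2/3) · 77^2/2 = 5929/3 ≈ 1976.3333

Turán's theorem: ex(n, K_{r+1}) is achieved by the complete r-partite Turán graph T(n, r) with parts as balanced as possible, and is at most (1 − 1/r) · n^2/2. For r = 3, n = 77: the density bound is (2/3) · 5929/2 = 5929/3 ≈ 1976.3333. The integer-valued extremum is e(T(77, 3)) = 1976, which is strictly less than the density bound 5929/3 since 3 ∤ 77 (the parts of T(77, 3) cannot all be equal).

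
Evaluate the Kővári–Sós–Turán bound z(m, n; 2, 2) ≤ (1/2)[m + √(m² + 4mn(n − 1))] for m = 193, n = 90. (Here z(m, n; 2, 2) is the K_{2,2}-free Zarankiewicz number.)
z(193, 90; 2, 2) ≤ (1/2)[193 + √(193² + 4·193·90·89)] = (1/2)[193 + √6220969] = 1343.5935

Kővári–Sós–Turán: let r_1, ..., r_193 be the row sums and z = Σ r_i the total number of 1s. Each pair of columns can share at most one row with both entries 1 (else a 2×2 all-ones block appears), so Σ_i C(r_i, 2) ≤ C(90, 2) = 4005. By convexity Σ_i C(r_i, 2) ≥ 193·C(z/193, 2) = z(z − 193)/(2·193), giving z² − 193z − 193·90·89 ≤ 0 and hence z ≤ (1/2)[193 + √(37249 + 4·1545930)] = (1/2)[193 + √6220969] ≈ (1/2)(193 + 2494.187) = 1343.5935.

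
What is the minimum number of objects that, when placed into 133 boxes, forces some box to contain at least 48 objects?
n = (48 − 1)·133 + 1 = 6252

By the generalised pigeonhole principle, to guarantee some box contains ≥ r objects we need more than (r − 1) · k objects total. Threshold: n = (r − 1) · k + 1. With r = 48 and k = 133: n = 47 · 133 + 1 = 6251 + 1 = 6252. For n = 6251 = 47 · 133, we can put exactly 47 objects in every box, avoiding 48 in any single one — so 6252 is tight.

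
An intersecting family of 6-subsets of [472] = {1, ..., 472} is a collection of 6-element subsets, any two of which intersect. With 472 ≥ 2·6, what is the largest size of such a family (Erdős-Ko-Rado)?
max |F| = C(471, 5) = 189091973889

Erdős-Ko-Rado (1961): when n ≥ 2k, max |F| = C(n−1, k−1). The bound is attained by the star {A : i ∈ A} for any fixed i ∈ [n]. Here C(472−1, 6−1) = C(471, 5) = 189091973889.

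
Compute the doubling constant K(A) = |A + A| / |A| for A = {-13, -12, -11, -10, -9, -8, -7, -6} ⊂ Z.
K = |A + A| / |A| = 15/8

Enumerate A + A = {a + b : a, b ∈ A}. With |A| = 8, there are |A|^2 = 64 ordered sum pairs; collecting distinct values, A + A = {-26, -25, -24, -23, -22, -21, -20, -19, -18, -17, -16, -15, -14, -13, -12}, so |A + A| = 15. Thus K = 15/8. Here |A + A| = 2|A| − 1 = 15, the minimum possible — so K = 15/8 is minimal, which holds iff A is an arithmetic progression.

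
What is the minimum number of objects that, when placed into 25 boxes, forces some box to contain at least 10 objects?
n = (10 − 1)·25 + 1 = 226

By the generalised pigeonhole principle, to guarantee some box contains ≥ r objects we need more than (r − 1) · k objects total. Threshold: n = (r − 1) · k + 1. With r = 10 and k = 25: n = 9 · 25 + 1 = 225 + 1 = 226. For n = 225 = 9 · 25, we can put exactly 9 objects in every box, avoiding 10 in any single one — so 226 is tight.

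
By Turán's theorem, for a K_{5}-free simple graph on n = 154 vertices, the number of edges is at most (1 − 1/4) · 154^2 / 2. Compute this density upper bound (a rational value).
Turán density bound = (3/4) · 154^2/2 = 17787/2 ≈ 8893.5

Turán's theorem: ex(n, K_{r+1}) is achieved by the complete r-partite Turán graph T(n, r) with parts as balanced as possible, and is at most (1 − 1/r) · n^2/2. For r = 4, n = 154: the density bound is (3/4) · 23716/2 = 17787/2 ≈ 8893.5. The integer-valued extremum is e(T(154, 4)) = 8893, which is strictly less than the density bound 17787/2 since 4 ∤ 154 (the parts of T(154, 4) cannot all be equal).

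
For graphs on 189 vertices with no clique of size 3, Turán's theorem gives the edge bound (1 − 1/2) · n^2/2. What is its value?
Turán density bound = (1/2) · 189^2/2 = 35721/4 ≈ 8930.25

Turán's theorem: ex(n, K_{r+1}) is achieved by the complete r-partite Turán graph T(n, r) with parts as balanced as possible, and is at most (1 − 1/r) · n^2/2. For r = 2, n = 189: the density bound is (1/2) · 35721/2 = 35721/4 ≈ 8930.25. The integer-valued extremum is e(T(189, 2)) = 8930, which is strictly less than the density bound 35721/4 since 2 ∤ 189 (the parts of T(189, 2) cannot all be equal).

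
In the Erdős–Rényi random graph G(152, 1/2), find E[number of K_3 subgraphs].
E[# K_3] = C(152, 3) · (1/2)^C(3, 2) = 573800 / 2^3 = 71725

For each 3-subset S of vertices (there are C(152, 3) = 573800 such S), let X_S = 1 if S induces a K_3 (all C(3, 2) = 3 edges present). Then P(X_S = 1) = (1/2)^3 = 1/8. By linearity of expectation, E[# K_3] = C(152, 3) · (1/2)^3 = 573800 / 8 = 71725.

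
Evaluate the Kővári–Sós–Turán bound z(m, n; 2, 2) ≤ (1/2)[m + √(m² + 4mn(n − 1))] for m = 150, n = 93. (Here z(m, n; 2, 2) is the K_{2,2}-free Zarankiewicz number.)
z(150, 93; 2, 2) ≤ (1/2)[150 + √(150² + 4·150·93·92)] = (1/2)[150 + √5156100] = 1210.3524

Kővári–Sós–Turán: let r_1, ..., r_150 be the row sums and z = Σ r_i the total number of 1s. Each pair of columns can share at most one row with both entries 1 (else a 2×2 all-ones block appears), so Σ_i C(r_i, 2) ≤ C(93, 2) = 4278. By convexity Σ_i C(r_i, 2) ≥ 150·C(z/150, 2) = z(z − 150)/(2·150), giving z² − 150z − 150·93·92 ≤ 0 and hence z ≤ (1/2)[150 + √(22500 + 4·1283400)] = (1/2)[150 + √5156100] ≈ (1/2)(150 + 2270.7047) = 1210.3524.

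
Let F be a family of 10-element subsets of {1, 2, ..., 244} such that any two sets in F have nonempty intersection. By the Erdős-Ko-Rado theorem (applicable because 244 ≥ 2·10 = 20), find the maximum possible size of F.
max |F| = C(243, 9) = 7007933309466870

The Erdős-Ko-Rado theorem states: for n ≥ 2k, an intersecting family of k-subsets of an n-element set has size at most C(n − 1, k − 1), with equality for 'star' families {A ⊆ [n] : |A| = k, i ∈ A} (fix an element i). For n = 244, k = 10: C(243, 9) = 7007933309466870.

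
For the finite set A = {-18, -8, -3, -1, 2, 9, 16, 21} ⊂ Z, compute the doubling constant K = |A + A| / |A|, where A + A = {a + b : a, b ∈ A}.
K = |A + A| / |A| = 27/8

Enumerate A + A = {a + b : a, b ∈ A}. With |A| = 8, there are |A|^2 = 64 ordered sum pairs; collecting distinct values, A + A = {-36, -26, -21, -19, -16, -11, -9, -6, -4, -2, -1, 1, 3, 4, 6, 8, 11, 13, 15, 18, 20, 23, 25, 30, 32, 37, 42}, so |A + A| = 27. Thus K = 27/8. For comparison, the minimum possible |A + A| over all 8-element sets is 2·8 − 1 = 15 (so min K = 15/8), attained only by arithmetic progressions.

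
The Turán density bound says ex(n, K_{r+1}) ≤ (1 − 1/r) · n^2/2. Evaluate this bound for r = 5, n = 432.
Turán density bound = (4/5) · 432^2/2 = 373248/5 ≈ 74649.6

Turán's theorem: ex(n, K_{r+1}) is achieved by the complete r-partite Turán graph T(n, r) with parts as balanced as possible, and is at most (1 − 1/r) · n^2/2. For r = 5, n = 432: the density bound is (4/5) · 186624/2 = 373248/5 ≈ 74649.6. The integer-valued extremum is e(T(432, 5)) = 74649, which is strictly less than the density bound 373248/5 since 5 ∤ 432 (the parts of T(432, 5) cannot all be equal).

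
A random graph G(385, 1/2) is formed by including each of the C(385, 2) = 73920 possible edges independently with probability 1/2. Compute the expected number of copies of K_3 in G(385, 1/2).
E[# K_3] = C(385, 3) · (1/2)^C(3, 2) = 9437120 / 2^3 = 1179640

For each 3-subset S of vertices (there are C(385, 3) = 9437120 such S), let X_S = 1 if S induces a K_3 (all C(3, 2) = 3 edges present). Then P(X_S = 1) = (1/2)^3 = 1/8. By linearity of expectation, E[# K_3] = C(385, 3) · (1/2)^3 = 9437120 / 8 = 1179640.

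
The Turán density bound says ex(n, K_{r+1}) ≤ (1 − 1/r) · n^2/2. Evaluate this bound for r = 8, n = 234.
Turán density bound = (7/8) · 234^2/2 = 95823/4 ≈ 23955.75

Turán's theorem: ex(n, K_{r+1}) is achieved by the complete r-partite Turán graph T(n, r) with parts as balanced as possible, and is at most (1 − 1/r) · n^2/2. For r = 8, n = 234: the density bound is (7/8) · 54756/2 = 95823/4 ≈ 23955.75. The integer-valued extremum is e(T(234, 8)) = 23955, which is strictly less than the density bound 95823/4 since 8 ∤ 234 (the parts of T(234, 8) cannot all be equal).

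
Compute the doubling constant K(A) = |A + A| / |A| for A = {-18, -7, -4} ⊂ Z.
K = |A + A| / |A| = 6/3 = 2

Enumerate A + A = {a + b : a, b ∈ A}. With |A| = 3, there are |A|^2 = 9 ordered sum pairs; collecting distinct values, A + A = {-36, -25, -22, -14, -11, -8}, so |A + A| = 6. Thus K = 6/3 = 2. For comparison, the minimum possible |A + A| over all 3-element sets is 2·3 − 1 = 5 (so min K = 5/3), attained only by arithmetic progressions.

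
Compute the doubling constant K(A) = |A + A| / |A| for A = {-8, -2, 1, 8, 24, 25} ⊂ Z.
K = |A + A| / |A| = 20/6 = 10/3

Enumerate A + A = {a + b : a, b ∈ A}. With |A| = 6, there are |A|^2 = 36 ordered sum pairs; collecting distinct values, A + A = {-16, -10, -7, -4, -1, 0, 2, 6, 9, 16, 17, 22, 23, 25, 26, 32, 33, 48, 49, 50}, so |A + A| = 20. Thus K = 20/6 = 10/3. For comparison, the minimum possible |A + A| over all 6-element sets is 2·6 − 1 = 11 (so min K = 11/6), attained only by arithmetic progressions.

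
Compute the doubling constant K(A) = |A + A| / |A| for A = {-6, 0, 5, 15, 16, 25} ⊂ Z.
K = |A + A| / |A| = 19/6

Enumerate A + A = {a + b : a, b ∈ A}. With |A| = 6, there are |A|^2 = 36 ordered sum pairs; collecting distinct values, A + A = {-12, -6, -1, 0, 5, 9, 10, 15, 16, 19, 20, 21, 25, 30, 31, 32, 40, 41, 50}, so |A + A| = 19. Thus K = 19/6. For comparison, the minimum possible |A + A| over all 6-element sets is 2·6 − 1 = 11 (so min K = 11/6), attained only by arithmetic progressions.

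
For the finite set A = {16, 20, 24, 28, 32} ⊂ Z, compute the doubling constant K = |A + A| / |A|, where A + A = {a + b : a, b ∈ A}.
K = |A + A| / |A| = 9/5

Enumerate A + A = {a + b : a, b ∈ A}. With |A| = 5, there are |A|^2 = 25 ordered sum pairs; collecting distinct values, A + A = {32, 36, 40, 44, 48, 52, 56, 60, 64}, so |A + A| = 9. Thus K = 9/5. Here |A + A| = 2|A| − 1 = 9, the minimum possible — so K = 9/5 is minimal, which holds iff A is an arithmetic progression.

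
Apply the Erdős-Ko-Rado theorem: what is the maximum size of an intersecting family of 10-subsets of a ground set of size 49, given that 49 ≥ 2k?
max |F| = C(48, 9) = 1677106640

Erdős-Ko-Rado (1961): when n ≥ 2k, max |F| = C(n−1, k−1). The bound is attained by the star {A : i ∈ A} for any fixed i ∈ [n]. Here C(49−1, 10−1) = C(48, 9) = 1677106640.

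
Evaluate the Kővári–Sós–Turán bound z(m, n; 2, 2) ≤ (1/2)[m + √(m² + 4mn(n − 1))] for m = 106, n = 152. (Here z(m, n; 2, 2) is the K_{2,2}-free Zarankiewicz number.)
z(106, 152; 2, 2) ≤ (1/2)[106 + √(106² + 4·106·152·151)] = (1/2)[106 + √9742884] = 1613.6797

Kővári–Sós–Turán: let r_1, ..., r_106 be the row sums and z = Σ r_i the total number of 1s. Each pair of columns can share at most one row with both entries 1 (else a 2×2 all-ones block appears), so Σ_i C(r_i, 2) ≤ C(152, 2) = 11476. By convexity Σ_i C(r_i, 2) ≥ 106·C(z/106, 2) = z(z − 106)/(2·106), giving z² − 106z − 106·152·151 ≤ 0 and hence z ≤ (1/2)[106 + √(11236 + 4·2432912)] = (1/2)[106 + √9742884] ≈ (1/2)(106 + 3121.3593) = 1613.6797.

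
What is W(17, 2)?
W(17, 2) = 17 + 1 = 18

A 2-term AP is any pair of integers, so a monochromatic 2-AP exists iff some colour is used at least twice. With 17 colours, the colouring i ↦ i on {1, ..., 17} uses each colour once, avoiding any monochromatic pair, so W(17, 2) > 17. For {1, ..., 18}, pigeonhole forces two integers of the same colour, which form a monochromatic 2-AP. Hence W(17, 2) = 18.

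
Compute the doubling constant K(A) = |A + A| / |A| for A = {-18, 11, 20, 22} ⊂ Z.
K = |A + A| / |A| = 10/4 = 5/2

Enumerate A + A = {a + b : a, b ∈ A}. With |A| = 4, there are |A|^2 = 16 ordered sum pairs; collecting distinct values, A + A = {-36, -7, 2, 4, 22, 31, 33, 40, 42, 44}, so |A + A| = 10. Thus K = 10/4 = 5/2. For comparison, the minimum possible |A + A| over all 4-element sets is 2·4 − 1 = 7 (so min K = 7/4), attained only by arithmetic progressions.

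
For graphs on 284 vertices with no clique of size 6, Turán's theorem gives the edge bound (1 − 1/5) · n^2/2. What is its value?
Turán density bound = (4/5) · 284^2/2 = 161312/5 ≈ 32262.4

Turán's theorem: ex(n, K_{r+1}) is achieved by the complete r-partite Turán graph T(n, r) with parts as balanced as possible, and is at most (1 − 1/r) · n^2/2. For r = 5, n = 284: the density bound is (4/5) · 80656/2 = 161312/5 ≈ 32262.4. The integer-valued extremum is e(T(284, 5)) = 32262, which is strictly less than the density bound 161312/5 since 5 ∤ 284 (the parts of T(284, 5) cannot all be equal).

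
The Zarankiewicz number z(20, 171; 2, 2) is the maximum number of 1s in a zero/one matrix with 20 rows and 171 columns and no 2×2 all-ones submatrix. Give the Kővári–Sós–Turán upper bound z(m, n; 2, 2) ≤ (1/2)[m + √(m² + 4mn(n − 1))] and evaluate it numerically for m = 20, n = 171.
z(20, 171; 2, 2) ≤ (1/2)[20 + √(20² + 4·20·171·170)] = (1/2)[20 + √2326000] = 772.5615

Kővári–Sós–Turán: let r_1, ..., r_20 be the row sums and z = Σ r_i the total number of 1s. Each pair of columns can share at most one row with both entries 1 (else a 2×2 all-ones block appears), so Σ_i C(r_i, 2) ≤ C(171, 2) = 14535. By convexity Σ_i C(r_i, 2) ≥ 20·C(z/20, 2) = z(z − 20)/(2·20), giving z² − 20z − 20·171·170 ≤ 0 and hence z ≤ (1/2)[20 + √(400 + 4·581400)] = (1/2)[20 + √2326000] ≈ (1/2)(20 + 1525.1229) = 772.5615.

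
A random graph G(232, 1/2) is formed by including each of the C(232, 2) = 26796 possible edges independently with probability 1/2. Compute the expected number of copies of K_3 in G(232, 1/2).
E[# K_3] = C(232, 3) · (1/2)^C(3, 2) = 2054360 / 2^3 = 256795

For each 3-subset S of vertices (there are C(232, 3) = 2054360 such S), let X_S = 1 if S induces a K_3 (all C(3, 2) = 3 edges present). Then P(X_S = 1) = (1/2)^3 = 1/8. By linearity of expectation, E[# K_3] = C(232, 3) · (1/2)^3 = 2054360 / 8 = 256795.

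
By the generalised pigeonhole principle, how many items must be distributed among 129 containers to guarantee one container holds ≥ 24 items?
n = (24 − 1)·129 + 1 = 2968

By the generalised pigeonhole principle, to guarantee some box contains ≥ r objects we need more than (r − 1) · k objects total. Threshold: n = (r − 1) · k + 1. With r = 24 and k = 129: n = 23 · 129 + 1 = 2967 + 1 = 2968. For n = 2967 = 23 · 129, we can put exactly 23 objects in every box, avoiding 24 in any single one — so 2968 is tight.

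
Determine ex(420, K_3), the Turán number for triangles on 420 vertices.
ex(420, K_3) = ⌊420^2/4⌋ = 44100

Mantel (1907): a triangle-free graph on n vertices has at most ⌊n^2/4⌋ edges, with equality for the complete bipartite graph K_{⌊n/2⌋, ⌈n/2⌉}. For n = 420: ⌊420^2/4⌋ = ⌊176400/4⌋ = 44100. The extremal graph is K_{210, 210}, which has 210·210 = 44100 edges.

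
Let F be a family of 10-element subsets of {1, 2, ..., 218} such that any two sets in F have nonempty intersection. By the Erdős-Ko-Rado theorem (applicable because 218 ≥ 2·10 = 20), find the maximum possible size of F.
max |F| = C(217, 9) = 2485227701968935

The Erdős-Ko-Rado theorem states: for n ≥ 2k, an intersecting family of k-subsets of an n-element set has size at most C(n − 1, k − 1), with equality for 'star' families {A ⊆ [n] : |A| = k, i ∈ A} (fix an element i). For n = 218, k = 10: C(217, 9) = 2485227701968935.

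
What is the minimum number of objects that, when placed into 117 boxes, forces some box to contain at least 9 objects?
n = (9 − 1)·117 + 1 = 937

By the generalised pigeonhole principle, to guarantee some box contains ≥ r objects we need more than (r − 1) · k objects total. Threshold: n = (r − 1) · k + 1. With r = 9 and k = 117: n = 8 · 117 + 1 = 936 + 1 = 937. For n = 936 = 8 · 117, we can put exactly 8 objects in every box, avoiding 9 in any single one — so 937 is tight.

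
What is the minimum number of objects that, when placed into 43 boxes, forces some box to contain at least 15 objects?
n = (15 − 1)·43 + 1 = 603

By the generalised pigeonhole principle, to guarantee some box contains ≥ r objects we need more than (r − 1) · k objects total. Threshold: n = (r − 1) · k + 1. With r = 15 and k = 43: n = 14 · 43 + 1 = 602 + 1 = 603. For n = 602 = 14 · 43, we can put exactly 14 objects in every box, avoiding 15 in any single one — so 603 is tight.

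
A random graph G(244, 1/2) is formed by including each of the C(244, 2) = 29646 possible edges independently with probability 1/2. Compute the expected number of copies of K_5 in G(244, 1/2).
E[# K_5] = C(244, 5) · (1/2)^C(5, 2) = 6916056048 / 2^10 = 432253503/64 = 6753960.984375

For each 5-subset S of vertices (there are C(244, 5) = 6916056048 such S), let X_S = 1 if S induces a K_5 (all C(5, 2) = 10 edges present). Then P(X_S = 1) = (1/2)^10 = 1/1024. By linearity of expectation, E[# K_5] = C(244, 5) · (1/2)^10 = 6916056048 / 1024 = 432253503/64 = 6753960.984375.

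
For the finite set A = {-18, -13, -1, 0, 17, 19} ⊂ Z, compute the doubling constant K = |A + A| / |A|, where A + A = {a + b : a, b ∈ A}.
K = |A + A| / |A| = 20/6 = 10/3

Enumerate A + A = {a + b : a, b ∈ A}. With |A| = 6, there are |A|^2 = 36 ordered sum pairs; collecting distinct values, A + A = {-36, -31, -26, -19, -18, -14, -13, -2, -1, 0, 1, 4, 6, 16, 17, 18, 19, 34, 36, 38}, so |A + A| = 20. Thus K = 20/6 = 10/3. For comparison, the minimum possible |A + A| over all 6-element sets is 2·6 − 1 = 11 (so min K = 11/6), attained only by arithmetic progressions.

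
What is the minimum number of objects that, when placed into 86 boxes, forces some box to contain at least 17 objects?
n = (17 − 1)·86 + 1 = 1377

By the generalised pigeonhole principle, to guarantee some box contains ≥ r objects we need more than (r − 1) · k objects total. Threshold: n = (r − 1) · k + 1. With r = 17 and k = 86: n = 16 · 86 + 1 = 1376 + 1 = 1377. For n = 1376 = 16 · 86, we can put exactly 16 objects in every box, avoiding 17 in any single one — so 1377 is tight.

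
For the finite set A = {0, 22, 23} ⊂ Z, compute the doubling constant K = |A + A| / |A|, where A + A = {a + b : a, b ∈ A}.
K = |A + A| / |A| = 6/3 = 2

Enumerate A + A = {a + b : a, b ∈ A}. With |A| = 3, there are |A|^2 = 9 ordered sum pairs; collecting distinct values, A + A = {0, 22, 23, 44, 45, 46}, so |A + A| = 6. Thus K = 6/3 = 2. For comparison, the minimum possible |A + A| over all 3-element sets is 2·3 − 1 = 5 (so min K = 5/3), attained only by arithmetic progressions.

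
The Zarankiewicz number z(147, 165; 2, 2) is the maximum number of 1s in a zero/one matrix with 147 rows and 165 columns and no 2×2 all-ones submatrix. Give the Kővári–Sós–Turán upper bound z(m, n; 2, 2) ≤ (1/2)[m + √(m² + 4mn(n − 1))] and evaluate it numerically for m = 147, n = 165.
z(147, 165; 2, 2) ≤ (1/2)[147 + √(147² + 4·147·165·164)] = (1/2)[147 + √15932889] = 2069.3012

Kővári–Sós–Turán: let r_1, ..., r_147 be the row sums and z = Σ r_i the total number of 1s. Each pair of columns can share at most one row with both entries 1 (else a 2×2 all-ones block appears), so Σ_i C(r_i, 2) ≤ C(165, 2) = 13530. By convexity Σ_i C(r_i, 2) ≥ 147·C(z/147, 2) = z(z − 147)/(2·147), giving z² − 147z − 147·165·164 ≤ 0 and hence z ≤ (1/2)[147 + √(21609 + 4·3977820)] = (1/2)[147 + √15932889] ≈ (1/2)(147 + 3991.6023) = 2069.3012.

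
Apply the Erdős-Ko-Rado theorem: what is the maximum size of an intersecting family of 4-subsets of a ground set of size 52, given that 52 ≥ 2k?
max |F| = C(51, 3) = 20825

The Erdős-Ko-Rado theorem states: for n ≥ 2k, an intersecting family of k-subsets of an n-element set has size at most C(n − 1, k − 1), with equality for 'star' families {A ⊆ [n] : |A| = k, i ∈ A} (fix an element i). For n = 52, k = 4: C(51, 3) = 20825.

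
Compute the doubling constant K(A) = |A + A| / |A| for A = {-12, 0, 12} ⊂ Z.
K = |A + A| / |A| = 5/3

Enumerate A + A = {a + b : a, b ∈ A}. With |A| = 3, there are |A|^2 = 9 ordered sum pairs; collecting distinct values, A + A = {-24, -12, 0, 12, 24}, so |A + A| = 5. Thus K = 5/3. Here |A + A| = 2|A| − 1 = 5, the minimum possible — so K = 5/3 is minimal, which holds iff A is an arithmetic progression.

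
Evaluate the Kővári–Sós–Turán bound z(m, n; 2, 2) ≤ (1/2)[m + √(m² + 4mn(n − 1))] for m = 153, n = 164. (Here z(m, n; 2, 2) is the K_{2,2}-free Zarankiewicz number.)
z(153, 164; 2, 2) ≤ (1/2)[153 + √(153² + 4·153·164·163)] = (1/2)[153 + √16383393] = 2100.3202

Kővári–Sós–Turán: let r_1, ..., r_153 be the row sums and z = Σ r_i the total number of 1s. Each pair of columns can share at most one row with both entries 1 (else a 2×2 all-ones block appears), so Σ_i C(r_i, 2) ≤ C(164, 2) = 13366. By convexity Σ_i C(r_i, 2) ≥ 153·C(z/153, 2) = z(z − 153)/(2·153), giving z² − 153z − 153·164·163 ≤ 0 and hence z ≤ (1/2)[153 + √(23409 + 4·4089996)] = (1/2)[153 + √16383393] ≈ (1/2)(153 + 4047.6404) = 2100.3202.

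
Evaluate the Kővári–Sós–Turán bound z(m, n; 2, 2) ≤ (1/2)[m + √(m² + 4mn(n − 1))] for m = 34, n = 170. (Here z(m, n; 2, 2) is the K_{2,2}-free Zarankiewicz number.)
z(34, 170; 2, 2) ≤ (1/2)[34 + √(34² + 4·34·170·169)] = (1/2)[34 + √3908436] = 1005.4882

Kővári–Sós–Turán: let r_1, ..., r_34 be the row sums and z = Σ r_i the total number of 1s. Each pair of columns can share at most one row with both entries 1 (else a 2×2 all-ones block appears), so Σ_i C(r_i, 2) ≤ C(170, 2) = 14365. By convexity Σ_i C(r_i, 2) ≥ 34·C(z/34, 2) = z(z − 34)/(2·34), giving z² − 34z − 34·170·169 ≤ 0 and hence z ≤ (1/2)[34 + √(1156 + 4·976820)] = (1/2)[34 + √3908436] ≈ (1/2)(34 + 1976.9765) = 1005.4882.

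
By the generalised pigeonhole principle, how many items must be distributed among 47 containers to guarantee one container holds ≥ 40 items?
n = (40 − 1)·47 + 1 = 1834

By the generalised pigeonhole principle, to guarantee some box contains ≥ r objects we need more than (r − 1) · k objects total. Threshold: n = (r − 1) · k + 1. With r = 40 and k = 47: n = 39 · 47 + 1 = 1833 + 1 = 1834. For n = 1833 = 39 · 47, we can put exactly 39 objects in every box, avoiding 40 in any single one — so 1834 is tight.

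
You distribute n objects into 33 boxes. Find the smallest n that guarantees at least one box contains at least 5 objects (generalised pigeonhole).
n = (5 − 1)·33 + 1 = 133

By the generalised pigeonhole principle, to guarantee some box contains ≥ r objects we need more than (r − 1) · k objects total. Threshold: n = (r − 1) · k + 1. With r = 5 and k = 33: n = 4 · 33 + 1 = 132 + 1 = 133. For n = 132 = 4 · 33, we can put exactly 4 objects in every box, avoiding 5 in any single one — so 133 is tight.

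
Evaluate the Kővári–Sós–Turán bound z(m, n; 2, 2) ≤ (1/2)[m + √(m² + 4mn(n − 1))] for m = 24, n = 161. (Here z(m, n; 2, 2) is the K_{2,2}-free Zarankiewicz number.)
z(24, 161; 2, 2) ≤ (1/2)[24 + √(24² + 4·24·161·160)] = (1/2)[24 + √2473536] = 798.374

Kővári–Sós–Turán: let r_1, ..., r_24 be the row sums and z = Σ r_i the total number of 1s. Each pair of columns can share at most one row with both entries 1 (else a 2×2 all-ones block appears), so Σ_i C(r_i, 2) ≤ C(161, 2) = 12880. By convexity Σ_i C(r_i, 2) ≥ 24·C(z/24, 2) = z(z − 24)/(2·24), giving z² − 24z − 24·161·160 ≤ 0 and hence z ≤ (1/2)[24 + √(576 + 4·618240)] = (1/2)[24 + √2473536] ≈ (1/2)(24 + 1572.7479) = 798.374.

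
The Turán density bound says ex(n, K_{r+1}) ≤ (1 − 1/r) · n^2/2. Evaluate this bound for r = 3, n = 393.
Turán density bound = (2/3) · 393^2/2 = 51483

Turán's theorem: ex(n, K_{r+1}) is achieved by the complete r-partite Turán graph T(n, r) with parts as balanced as possible, and is at most (1 − 1/r) · n^2/2. For r = 3, n = 393: the density bound is (2/3) · 154449/2 = 51483. Since 3 ∣ 393, the Turán graph T(393, 3) has parts of equal size 131, and its edge count e(T(393, 3)) = 51483 attains the density bound exactly.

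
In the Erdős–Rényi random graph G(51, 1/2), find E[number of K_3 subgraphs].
E[# K_3] = C(51, 3) · (1/2)^C(3, 2) = 20825 / 2^3 = 2603.125

For each 3-subset S of vertices (there are C(51, 3) = 20825 such S), let X_S = 1 if S induces a K_3 (all C(3, 2) = 3 edges present). Then P(X_S = 1) = (1/2)^3 = 1/8. By linearity of expectation, E[# K_3] = C(51, 3) · (1/2)^3 = 20825 / 8 = 2603.125.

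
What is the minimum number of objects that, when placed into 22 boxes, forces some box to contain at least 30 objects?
n = (30 − 1)·22 + 1 = 639

By the generalised pigeonhole principle, to guarantee some box contains ≥ r objects we need more than (r − 1) · k objects total. Threshold: n = (r − 1) · k + 1. With r = 30 and k = 22: n = 29 · 22 + 1 = 638 + 1 = 639. For n = 638 = 29 · 22, we can put exactly 29 objects in every box, avoiding 30 in any single one — so 639 is tight.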